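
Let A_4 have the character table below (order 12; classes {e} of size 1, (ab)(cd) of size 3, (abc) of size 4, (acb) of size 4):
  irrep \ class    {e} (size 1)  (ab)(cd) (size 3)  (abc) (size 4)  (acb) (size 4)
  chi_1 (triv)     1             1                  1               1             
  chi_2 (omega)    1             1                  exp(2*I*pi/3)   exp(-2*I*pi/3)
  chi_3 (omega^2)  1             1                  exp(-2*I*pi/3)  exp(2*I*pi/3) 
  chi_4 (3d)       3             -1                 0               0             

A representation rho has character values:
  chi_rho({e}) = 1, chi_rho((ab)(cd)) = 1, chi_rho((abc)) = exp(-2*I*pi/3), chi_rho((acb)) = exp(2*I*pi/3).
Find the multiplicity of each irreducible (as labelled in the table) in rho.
Multiplicities: chi_1: 0, chi_2: 0, chi_3: 1, chi_4: 0.

Derivation: Use <chi_rho, chi> = (1/|G|) sum_C |C| * chi_rho(C) * conj(chi(C)) with |G| = 12 for each irreducible chi in the table:
  <chi_rho, chi_1> = (1/12)[1*(1)*conj(1) + 3*(1)*conj(1) + 4*(exp(-2*I*pi/3))*conj(1) + 4*(exp(2*I*pi/3))*conj(1)]
      = (1/12)[(1) + (3) + (4*exp(-2*I*pi/3)) + (4*exp(2*I*pi/3))] = 0/12 = 0
  <chi_rho, chi_2> = (1/12)[1*(1)*conj(1) + 3*(1)*conj(1) + 4*(exp(-2*I*pi/3))*conj(exp(2*I*pi/3)) + 4*(exp(2*I*pi/3))*conj(exp(-2*I*pi/3))]
      = (1/12)[(1) + (3) + (4*exp(2*I*pi/3)) + (4*exp(-2*I*pi/3))] = 0/12 = 0
  <chi_rho, chi_3> = (1/12)[1*(1)*conj(1) + 3*(1)*conj(1) + 4*(exp(-2*I*pi/3))*conj(exp(-2*I*pi/3)) + 4*(exp(2*I*pi/3))*conj(exp(2*I*pi/3))]
      = (1/12)[(1) + (3) + (4) + (4)] = 12/12 = 1
  <chi_rho, chi_4> = (1/12)[1*(1)*conj(3) + 3*(1)*conj(-1) + 4*(exp(-2*I*pi/3))*conj(0) + 4*(exp(2*I*pi/3))*conj(0)]
      = (1/12)[(3) + (-3) + (0) + (0)] = 0/12 = 0
(Exp terms are combined using exp(i*s)*conj(exp(i*t)) = exp(i*(s-t)), and sums of them are collapsed using the identity that for every m > 1 the m distinct m-th roots of unity sum to 0, e.g. 1 + exp(2*I*pi/3) + exp(-2*I*pi/3) = 0.)
Dimension check: dim(rho) = sum (mult * dim) = 0*1 + 0*1 + 1*1 + 0*3 = 1 = chi_rho(e) = 1.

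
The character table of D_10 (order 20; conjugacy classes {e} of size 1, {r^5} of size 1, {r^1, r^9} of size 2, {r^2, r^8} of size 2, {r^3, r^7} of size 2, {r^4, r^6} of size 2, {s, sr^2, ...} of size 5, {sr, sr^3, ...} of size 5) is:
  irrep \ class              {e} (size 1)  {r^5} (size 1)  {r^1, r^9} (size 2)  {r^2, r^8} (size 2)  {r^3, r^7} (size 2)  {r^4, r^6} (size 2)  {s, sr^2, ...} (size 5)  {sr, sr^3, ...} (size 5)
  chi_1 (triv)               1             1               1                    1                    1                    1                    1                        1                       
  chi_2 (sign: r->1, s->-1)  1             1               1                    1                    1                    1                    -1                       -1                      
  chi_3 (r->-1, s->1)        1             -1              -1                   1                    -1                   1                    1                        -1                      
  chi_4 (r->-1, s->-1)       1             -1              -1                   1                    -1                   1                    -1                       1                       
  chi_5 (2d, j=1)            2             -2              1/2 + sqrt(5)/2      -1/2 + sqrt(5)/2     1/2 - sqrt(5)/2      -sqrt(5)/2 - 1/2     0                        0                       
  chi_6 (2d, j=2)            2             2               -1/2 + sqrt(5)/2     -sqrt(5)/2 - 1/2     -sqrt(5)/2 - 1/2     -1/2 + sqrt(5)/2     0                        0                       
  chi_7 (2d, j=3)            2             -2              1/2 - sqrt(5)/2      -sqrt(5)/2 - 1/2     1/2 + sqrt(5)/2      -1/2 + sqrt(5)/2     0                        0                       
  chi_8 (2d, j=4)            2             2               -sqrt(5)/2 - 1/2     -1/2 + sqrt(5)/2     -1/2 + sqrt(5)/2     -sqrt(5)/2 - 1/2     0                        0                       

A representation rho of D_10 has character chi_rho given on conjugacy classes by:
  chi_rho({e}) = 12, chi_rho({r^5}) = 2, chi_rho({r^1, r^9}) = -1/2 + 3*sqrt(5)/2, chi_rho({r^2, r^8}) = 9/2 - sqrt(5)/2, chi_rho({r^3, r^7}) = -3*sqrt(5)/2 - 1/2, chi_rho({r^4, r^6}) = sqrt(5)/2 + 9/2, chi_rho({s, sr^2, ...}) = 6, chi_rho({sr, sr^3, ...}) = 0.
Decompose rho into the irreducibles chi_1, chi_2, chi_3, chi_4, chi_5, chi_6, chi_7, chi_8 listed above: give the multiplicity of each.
Multiplicities: chi_1: 3, chi_2: 0, chi_3: 3, chi_4: 0, chi_5: 1, chi_6: 2, chi_7: 0, chi_8: 0.

Solution. Use <chi_rho, chi> = (1/|G|) sum_C |C| * chi_rho(C) * conj(chi(C)) with |G| = 20 for each irreducible chi in the table:
  <chi_rho, chi_1> = (1/20)[1*(12)*conj(1) + 1*(2)*conj(1) + 2*(-1/2 + 3*sqrt(5)/2)*conj(1) + 2*(9/2 - sqrt(5)/2)*conj(1) + 2*(-3*sqrt(5)/2 - 1/2)*conj(1) + 2*(sqrt(5)/2 + 9/2)*conj(1) + 5*(6)*conj(1) + 5*(0)*conj(1)]
      = (1/20)[(12) + (2) + (-1 + 3*sqrt(5)) + (9 - sqrt(5)) + (-3*sqrt(5) - 1) + (sqrt(5) + 9) + (30) + (0)] = 60/20 = 3
  <chi_rho, chi_2> = (1/20)[1*(12)*conj(1) + 1*(2)*conj(1) + 2*(-1/2 + 3*sqrt(5)/2)*conj(1) + 2*(9/2 - sqrt(5)/2)*conj(1) + 2*(-3*sqrt(5)/2 - 1/2)*conj(1) + 2*(sqrt(5)/2 + 9/2)*conj(1) + 5*(6)*conj(-1) + 5*(0)*conj(-1)]
      = (1/20)[(12) + (2) + (-1 + 3*sqrt(5)) + (9 - sqrt(5)) + (-3*sqrt(5) - 1) + (sqrt(5) + 9) + (-30) + (0)] = 0/20 = 0
  <chi_rho, chi_3> = (1/20)[1*(12)*conj(1) + 1*(2)*conj(-1) + 2*(-1/2 + 3*sqrt(5)/2)*conj(-1) + 2*(9/2 - sqrt(5)/2)*conj(1) + 2*(-3*sqrt(5)/2 - 1/2)*conj(-1) + 2*(sqrt(5)/2 + 9/2)*conj(1) + 5*(6)*conj(1) + 5*(0)*conj(-1)]
      = (1/20)[(12) + (-2) + (1 - 3*sqrt(5)) + (9 - sqrt(5)) + (1 + 3*sqrt(5)) + (sqrt(5) + 9) + (30) + (0)] = 60/20 = 3
  <chi_rho, chi_4> = (1/20)[1*(12)*conj(1) + 1*(2)*conj(-1) + 2*(-1/2 + 3*sqrt(5)/2)*conj(-1) + 2*(9/2 - sqrt(5)/2)*conj(1) + 2*(-3*sqrt(5)/2 - 1/2)*conj(-1) + 2*(sqrt(5)/2 + 9/2)*conj(1) + 5*(6)*conj(-1) + 5*(0)*conj(1)]
      = (1/20)[(12) + (-2) + (1 - 3*sqrt(5)) + (9 - sqrt(5)) + (1 + 3*sqrt(5)) + (sqrt(5) + 9) + (-30) + (0)] = 0/20 = 0
  <chi_rho, chi_5> = (1/20)[1*(12)*conj(2) + 1*(2)*conj(-2) + 2*(-1/2 + 3*sqrt(5)/2)*conj(1/2 + sqrt(5)/2) + 2*(9/2 - sqrt(5)/2)*conj(-1/2 + sqrt(5)/2) + 2*(-3*sqrt(5)/2 - 1/2)*conj(1/2 - sqrt(5)/2) + 2*(sqrt(5)/2 + 9/2)*conj(-sqrt(5)/2 - 1/2) + 5*(6)*conj(0) + 5*(0)*conj(0)]
      = (1/20)[(24) + (-4) + (sqrt(5) + 7) + (-7 + 5*sqrt(5)) + (7 - sqrt(5)) + (-5*sqrt(5) - 7) + (0) + (0)] = 20/20 = 1
  <chi_rho, chi_6> = (1/20)[1*(12)*conj(2) + 1*(2)*conj(2) + 2*(-1/2 + 3*sqrt(5)/2)*conj(-1/2 + sqrt(5)/2) + 2*(9/2 - sqrt(5)/2)*conj(-sqrt(5)/2 - 1/2) + 2*(-3*sqrt(5)/2 - 1/2)*conj(-sqrt(5)/2 - 1/2) + 2*(sqrt(5)/2 + 9/2)*conj(-1/2 + sqrt(5)/2) + 5*(6)*conj(0) + 5*(0)*conj(0)]
      = (1/20)[(24) + (4) + (8 - 2*sqrt(5)) + (-4*sqrt(5) - 2) + (2*sqrt(5) + 8) + (-2 + 4*sqrt(5)) + (0) + (0)] = 40/20 = 2
  <chi_rho, chi_7> = (1/20)[1*(12)*conj(2) + 1*(2)*conj(-2) + 2*(-1/2 + 3*sqrt(5)/2)*conj(1/2 - sqrt(5)/2) + 2*(9/2 - sqrt(5)/2)*conj(-sqrt(5)/2 - 1/2) + 2*(-3*sqrt(5)/2 - 1/2)*conj(1/2 + sqrt(5)/2) + 2*(sqrt(5)/2 + 9/2)*conj(-1/2 + sqrt(5)/2) + 5*(6)*conj(0) + 5*(0)*conj(0)]
      = (1/20)[(24) + (-4) + (-8 + 2*sqrt(5)) + (-4*sqrt(5) - 2) + (-8 - 2*sqrt(5)) + (-2 + 4*sqrt(5)) + (0) + (0)] = 0/20 = 0
  <chi_rho, chi_8> = (1/20)[1*(12)*conj(2) + 1*(2)*conj(2) + 2*(-1/2 + 3*sqrt(5)/2)*conj(-sqrt(5)/2 - 1/2) + 2*(9/2 - sqrt(5)/2)*conj(-1/2 + sqrt(5)/2) + 2*(-3*sqrt(5)/2 - 1/2)*conj(-1/2 + sqrt(5)/2) + 2*(sqrt(5)/2 + 9/2)*conj(-sqrt(5)/2 - 1/2) + 5*(6)*conj(0) + 5*(0)*conj(0)]
      = (1/20)[(24) + (4) + (-7 - sqrt(5)) + (-7 + 5*sqrt(5)) + (-7 + sqrt(5)) + (-5*sqrt(5) - 7) + (0) + (0)] = 0/20 = 0
Dimension check: dim(rho) = sum (mult * dim) = 3*1 + 0*1 + 3*1 + 0*1 + 1*2 + 2*2 + 0*2 + 0*2 = 12 = chi_rho(e) = 12.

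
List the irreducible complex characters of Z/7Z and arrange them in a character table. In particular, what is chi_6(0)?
Character table of Z/7Z (irreps indexed chi_0,...,chi_6 with chi_k(m) = zeta_7^(k*m), zeta_7 = exp(2*pi*i/7)):
  irrep \ class  {0} (size 1)  {1} (size 1)    {2} (size 1)    {3} (size 1)    {4} (size 1)    {5} (size 1)    {6} (size 1)  
  chi_0          1             1               1               1               1               1               1             
  chi_1          1             exp(2*I*pi/7)   exp(4*I*pi/7)   exp(6*I*pi/7)   exp(-6*I*pi/7)  exp(-4*I*pi/7)  exp(-2*I*pi/7)
  chi_2          1             exp(4*I*pi/7)   exp(-6*I*pi/7)  exp(-2*I*pi/7)  exp(2*I*pi/7)   exp(6*I*pi/7)   exp(-4*I*pi/7)
  chi_3          1             exp(6*I*pi/7)   exp(-2*I*pi/7)  exp(4*I*pi/7)   exp(-4*I*pi/7)  exp(2*I*pi/7)   exp(-6*I*pi/7)
  chi_4          1             exp(-6*I*pi/7)  exp(2*I*pi/7)   exp(-4*I*pi/7)  exp(4*I*pi/7)   exp(-2*I*pi/7)  exp(6*I*pi/7) 
  chi_5          1             exp(-4*I*pi/7)  exp(6*I*pi/7)   exp(2*I*pi/7)   exp(-2*I*pi/7)  exp(-6*I*pi/7)  exp(4*I*pi/7) 
  chi_6          1             exp(-2*I*pi/7)  exp(-4*I*pi/7)  exp(-6*I*pi/7)  exp(6*I*pi/7)   exp(4*I*pi/7)   exp(2*I*pi/7) 

Spot check: chi_6(0) = zeta_7^(6*0) = zeta_7^0 = 1.

Derivation: Z/7Z is abelian, so all 7 irreducible complex representations are 1-dimensional. They are given by chi_k(m) = zeta_7^(k*m) for k = 0,...,6. Row orthogonality: sum_m chi_k(m) conj(chi_l(m)) = 7 * [k = l].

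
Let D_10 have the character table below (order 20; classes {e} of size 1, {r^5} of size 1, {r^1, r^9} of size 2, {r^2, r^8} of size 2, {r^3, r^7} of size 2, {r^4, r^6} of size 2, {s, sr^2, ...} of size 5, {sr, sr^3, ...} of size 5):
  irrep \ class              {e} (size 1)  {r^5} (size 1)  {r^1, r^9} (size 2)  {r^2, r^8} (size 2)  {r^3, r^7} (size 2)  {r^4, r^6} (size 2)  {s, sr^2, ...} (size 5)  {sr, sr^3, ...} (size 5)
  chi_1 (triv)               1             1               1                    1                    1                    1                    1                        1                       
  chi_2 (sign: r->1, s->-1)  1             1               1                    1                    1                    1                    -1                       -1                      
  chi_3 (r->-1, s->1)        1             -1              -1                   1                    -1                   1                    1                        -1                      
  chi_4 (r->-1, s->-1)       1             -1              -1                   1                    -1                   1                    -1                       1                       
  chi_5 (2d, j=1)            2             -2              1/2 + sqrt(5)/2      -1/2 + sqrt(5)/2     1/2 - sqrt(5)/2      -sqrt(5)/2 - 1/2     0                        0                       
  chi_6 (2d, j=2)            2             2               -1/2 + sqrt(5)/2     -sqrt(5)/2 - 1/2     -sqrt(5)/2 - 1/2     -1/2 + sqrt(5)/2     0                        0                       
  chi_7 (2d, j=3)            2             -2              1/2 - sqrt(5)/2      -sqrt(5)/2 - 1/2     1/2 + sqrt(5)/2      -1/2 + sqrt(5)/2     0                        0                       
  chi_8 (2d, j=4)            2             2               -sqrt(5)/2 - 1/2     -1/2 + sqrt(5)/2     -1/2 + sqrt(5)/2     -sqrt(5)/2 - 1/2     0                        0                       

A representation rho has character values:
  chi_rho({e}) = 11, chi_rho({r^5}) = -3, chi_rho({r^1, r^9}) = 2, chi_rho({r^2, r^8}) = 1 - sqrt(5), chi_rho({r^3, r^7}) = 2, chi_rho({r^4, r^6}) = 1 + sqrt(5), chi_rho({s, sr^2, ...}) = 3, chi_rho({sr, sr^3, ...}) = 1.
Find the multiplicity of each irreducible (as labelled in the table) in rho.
Multiplicities: chi_1: 2, chi_2: 0, chi_3: 1, chi_4: 0, chi_5: 1, chi_6: 1, chi_7: 2, chi_8: 0.

Proof sketch: Use <chi_rho, chi> = (1/|G|) sum_C |C| * chi_rho(C) * conj(chi(C)) with |G| = 20 for each irreducible chi in the table:
  <chi_rho, chi_1> = (1/20)[1*(11)*conj(1) + 1*(-3)*conj(1) + 2*(2)*conj(1) + 2*(1 - sqrt(5))*conj(1) + 2*(2)*conj(1) + 2*(1 + sqrt(5))*conj(1) + 5*(3)*conj(1) + 5*(1)*conj(1)]
      = (1/20)[(11) + (-3) + (4) + (2 - 2*sqrt(5)) + (4) + (2 + 2*sqrt(5)) + (15) + (5)] = 40/20 = 2
  <chi_rho, chi_2> = (1/20)[1*(11)*conj(1) + 1*(-3)*conj(1) + 2*(2)*conj(1) + 2*(1 - sqrt(5))*conj(1) + 2*(2)*conj(1) + 2*(1 + sqrt(5))*conj(1) + 5*(3)*conj(-1) + 5*(1)*conj(-1)]
      = (1/20)[(11) + (-3) + (4) + (2 - 2*sqrt(5)) + (4) + (2 + 2*sqrt(5)) + (-15) + (-5)] = 0/20 = 0
  <chi_rho, chi_3> = (1/20)[1*(11)*conj(1) + 1*(-3)*conj(-1) + 2*(2)*conj(-1) + 2*(1 - sqrt(5))*conj(1) + 2*(2)*conj(-1) + 2*(1 + sqrt(5))*conj(1) + 5*(3)*conj(1) + 5*(1)*conj(-1)]
      = (1/20)[(11) + (3) + (-4) + (2 - 2*sqrt(5)) + (-4) + (2 + 2*sqrt(5)) + (15) + (-5)] = 20/20 = 1
  <chi_rho, chi_4> = (1/20)[1*(11)*conj(1) + 1*(-3)*conj(-1) + 2*(2)*conj(-1) + 2*(1 - sqrt(5))*conj(1) + 2*(2)*conj(-1) + 2*(1 + sqrt(5))*conj(1) + 5*(3)*conj(-1) + 5*(1)*conj(1)]
      = (1/20)[(11) + (3) + (-4) + (2 - 2*sqrt(5)) + (-4) + (2 + 2*sqrt(5)) + (-15) + (5)] = 0/20 = 0
  <chi_rho, chi_5> = (1/20)[1*(11)*conj(2) + 1*(-3)*conj(-2) + 2*(2)*conj(1/2 + sqrt(5)/2) + 2*(1 - sqrt(5))*conj(-1/2 + sqrt(5)/2) + 2*(2)*conj(1/2 - sqrt(5)/2) + 2*(1 + sqrt(5))*conj(-sqrt(5)/2 - 1/2) + 5*(3)*conj(0) + 5*(1)*conj(0)]
      = (1/20)[(22) + (6) + (2 + 2*sqrt(5)) + (-6 + 2*sqrt(5)) + (2 - 2*sqrt(5)) + (-6 - 2*sqrt(5)) + (0) + (0)] = 20/20 = 1
  <chi_rho, chi_6> = (1/20)[1*(11)*conj(2) + 1*(-3)*conj(2) + 2*(2)*conj(-1/2 + sqrt(5)/2) + 2*(1 - sqrt(5))*conj(-sqrt(5)/2 - 1/2) + 2*(2)*conj(-sqrt(5)/2 - 1/2) + 2*(1 + sqrt(5))*conj(-1/2 + sqrt(5)/2) + 5*(3)*conj(0) + 5*(1)*conj(0)]
      = (1/20)[(22) + (-6) + (-2 + 2*sqrt(5)) + (4) + (-2*sqrt(5) - 2) + (4) + (0) + (0)] = 20/20 = 1
  <chi_rho, chi_7> = (1/20)[1*(11)*conj(2) + 1*(-3)*conj(-2) + 2*(2)*conj(1/2 - sqrt(5)/2) + 2*(1 - sqrt(5))*conj(-sqrt(5)/2 - 1/2) + 2*(2)*conj(1/2 + sqrt(5)/2) + 2*(1 + sqrt(5))*conj(-1/2 + sqrt(5)/2) + 5*(3)*conj(0) + 5*(1)*conj(0)]
      = (1/20)[(22) + (6) + (2 - 2*sqrt(5)) + (4) + (2 + 2*sqrt(5)) + (4) + (0) + (0)] = 40/20 = 2
  <chi_rho, chi_8> = (1/20)[1*(11)*conj(2) + 1*(-3)*conj(2) + 2*(2)*conj(-sqrt(5)/2 - 1/2) + 2*(1 - sqrt(5))*conj(-1/2 + sqrt(5)/2) + 2*(2)*conj(-1/2 + sqrt(5)/2) + 2*(1 + sqrt(5))*conj(-sqrt(5)/2 - 1/2) + 5*(3)*conj(0) + 5*(1)*conj(0)]
      = (1/20)[(22) + (-6) + (-2*sqrt(5) - 2) + (-6 + 2*sqrt(5)) + (-2 + 2*sqrt(5)) + (-6 - 2*sqrt(5)) + (0) + (0)] = 0/20 = 0
Dimension check: dim(rho) = sum (mult * dim) = 2*1 + 0*1 + 1*1 + 0*1 + 1*2 + 1*2 + 2*2 + 0*2 = 11 = chi_rho(e) = 11.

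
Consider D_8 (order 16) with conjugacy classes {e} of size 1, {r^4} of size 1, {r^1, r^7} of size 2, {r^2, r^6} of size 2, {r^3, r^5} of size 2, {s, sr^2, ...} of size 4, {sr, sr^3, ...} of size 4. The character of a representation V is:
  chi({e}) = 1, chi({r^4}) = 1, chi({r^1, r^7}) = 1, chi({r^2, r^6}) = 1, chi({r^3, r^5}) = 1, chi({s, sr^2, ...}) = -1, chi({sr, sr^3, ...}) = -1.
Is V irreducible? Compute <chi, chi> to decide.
Irreducible: <chi, chi> = 1.

Solution. <chi, chi> = (1/|G|) sum_C |C| * |chi(C)|^2 = (1/16)[1*|1|^2 + 1*|1|^2 + 2*|1|^2 + 2*|1|^2 + 2*|1|^2 + 4*|-1|^2 + 4*|-1|^2]
  = (1/16)[(1) + (1) + (2) + (2) + (2) + (4) + (4)] = 16/16 = 1.
A character is irreducible iff <chi, chi> = 1, so this representation is irreducible.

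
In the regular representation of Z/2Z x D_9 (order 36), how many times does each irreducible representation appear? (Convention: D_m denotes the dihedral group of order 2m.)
Each irreducible V_i of dimension d_i appears with multiplicity d_i, i.e. rho_reg = (direct sum over all irreducibles V_i) d_i V_i. The irreducible dimensions for Z/2Z x D_9 are 1, 1, 1, 1, 2, 2, 2, 2, 2, 2, 2, 2: 4 irreducibles of dimension 1, each with multiplicity 1; 8 irreducibles of dimension 2, each with multiplicity 2. Total dimension 4*1*1 + 8*2*2 = 36 = |G|.

General theorem: in the regular representation of a finite group G, each irreducible appears with multiplicity equal to its dimension. Check: dim(rho_reg) = sum d_i^2 = 1 + 1 + 1 + 1 + 4 + 4 + 4 + 4 + 4 + 4 + 4 + 4 = 36 = |G|.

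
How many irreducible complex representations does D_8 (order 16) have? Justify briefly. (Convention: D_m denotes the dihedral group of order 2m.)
7

The number of irreducible complex representations of a finite group equals its number of conjugacy classes. D_8 has 7 conjugacy classes (n/2 + 3 for n even), so D_8 (order 16) has exactly 7 irreducible complex representations.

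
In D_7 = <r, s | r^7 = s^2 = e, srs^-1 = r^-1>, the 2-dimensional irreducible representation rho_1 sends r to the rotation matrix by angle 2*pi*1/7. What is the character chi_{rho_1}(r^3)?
chi_{rho_1}(r^3) = 2*cos(2*pi*1*3/7) = -2*cos(pi/7)

rho_1(r^3) is rotation by angle 2*pi*1*3/7, whose trace is 2*cos(2*pi*1*3/7) = -2*cos(pi/7).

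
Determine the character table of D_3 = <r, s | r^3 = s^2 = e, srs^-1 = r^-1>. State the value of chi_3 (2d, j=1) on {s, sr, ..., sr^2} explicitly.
Conjugacy classes: {e} of size 1, {r^1, r^2} of size 2, {s, sr, ..., sr^2} of size 3.
Character table:
  irrep \ class              {e} (size 1)  {r^1, r^2} (size 2)  {s, sr, ..., sr^2} (size 3)
  chi_1 (triv)               1             1                    1                          
  chi_2 (sign: r->1, s->-1)  1             1                    -1                         
  chi_3 (2d, j=1)            2             -1                   0                          

Spot check: chi_3 (2d, j=1) on {s, sr, ..., sr^2} = 0.

D_3 has order 2*3 = 6 with 3 conjugacy classes, hence 3 irreducibles. Sum of squared dims 1 + 1 + 4 = 6 = |G|. Linear characters come from the abelianisation; the 2-dimensional irreps have character r^k -> 2*cos(2*pi*j*k/3), reflections -> 0.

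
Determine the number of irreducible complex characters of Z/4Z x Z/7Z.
28

Proof sketch: The number of irreducible complex representations of a finite group equals its number of conjugacy classes. Z/4Z x Z/7Z is abelian of order 28, so every element is its own conjugacy class: 28 classes, so Z/4Z x Z/7Z (order 28) has exactly 28 irreducible complex representations.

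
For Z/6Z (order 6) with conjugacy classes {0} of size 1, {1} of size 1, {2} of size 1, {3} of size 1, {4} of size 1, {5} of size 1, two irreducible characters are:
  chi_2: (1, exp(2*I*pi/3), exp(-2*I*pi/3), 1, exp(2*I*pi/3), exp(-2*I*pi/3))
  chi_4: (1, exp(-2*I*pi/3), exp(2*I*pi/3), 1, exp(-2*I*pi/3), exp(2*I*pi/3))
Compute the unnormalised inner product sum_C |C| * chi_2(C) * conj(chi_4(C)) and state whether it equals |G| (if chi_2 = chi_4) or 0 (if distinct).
Sum = 0; so <chi_2, chi_4> = 0 (distinct irreducibles are orthogonal).

Solution. Compute term by term over conjugacy classes (|C| * chi_2(C) * conj(chi_4(C))):
  1*(1)*conj(1) + 1*(exp(2*I*pi/3))*conj(exp(-2*I*pi/3)) + 1*(exp(-2*I*pi/3))*conj(exp(2*I*pi/3)) + 1*(1)*conj(1) + 1*(exp(2*I*pi/3))*conj(exp(-2*I*pi/3)) + 1*(exp(-2*I*pi/3))*conj(exp(2*I*pi/3))
  = (1) + (exp(-2*I*pi/3)) + (exp(2*I*pi/3)) + (1) + (exp(-2*I*pi/3)) + (exp(2*I*pi/3))
  = 0.
(Exp terms are combined using exp(i*s)*conj(exp(i*t)) = exp(i*(s-t)), and sums of them are collapsed using the identity that for every m > 1 the m distinct m-th roots of unity sum to 0, e.g. 1 + exp(2*I*pi/3) + exp(-2*I*pi/3) = 0.)
Dividing by |G| = 6 gives 0/6 = 0, matching the row-orthogonality relation <chi_2, chi_4> = [chi_2 = chi_4].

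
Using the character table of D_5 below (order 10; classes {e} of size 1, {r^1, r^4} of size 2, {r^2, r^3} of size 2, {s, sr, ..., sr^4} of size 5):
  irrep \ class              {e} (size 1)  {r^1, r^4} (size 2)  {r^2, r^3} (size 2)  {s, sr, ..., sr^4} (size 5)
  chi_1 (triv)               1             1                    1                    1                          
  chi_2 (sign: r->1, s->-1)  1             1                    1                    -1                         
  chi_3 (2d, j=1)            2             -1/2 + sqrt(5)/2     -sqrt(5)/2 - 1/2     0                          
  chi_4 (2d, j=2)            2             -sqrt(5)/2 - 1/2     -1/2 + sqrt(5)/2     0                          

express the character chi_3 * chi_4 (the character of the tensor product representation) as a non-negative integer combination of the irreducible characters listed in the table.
chi_3 tensor chi_4 = chi_3 + chi_4 (all other irreducibles have multiplicity 0).

Solution. The character of a tensor product is the pointwise product (chi_3 * chi_4)(C) = chi_3(C) * chi_4(C):
  {e}: (2)*(2), {r^1, r^4}: (-1/2 + sqrt(5)/2)*(-sqrt(5)/2 - 1/2), {r^2, r^3}: (-sqrt(5)/2 - 1/2)*(-1/2 + sqrt(5)/2), {s, sr, ..., sr^4}: (0)*(0)
so (chi_3 * chi_4) takes values
  {e} -> 4, {r^1, r^4} -> -1, {r^2, r^3} -> -1, {s, sr, ..., sr^4} -> 0.
Now take the inner product of this character with each irreducible chi from the table, <chi_3*chi_4, chi> = (1/10) sum_C |C| (chi_3*chi_4)(C) conj(chi(C)):
  <chi_3*chi_4, chi_1> = (1/10)[1*(4)*conj(1) + 2*(-1)*conj(1) + 2*(-1)*conj(1) + 5*(0)*conj(1)]
      = (1/10)[(4) + (-2) + (-2) + (0)] = 0/10 = 0
  <chi_3*chi_4, chi_2> = (1/10)[1*(4)*conj(1) + 2*(-1)*conj(1) + 2*(-1)*conj(1) + 5*(0)*conj(-1)]
      = (1/10)[(4) + (-2) + (-2) + (0)] = 0/10 = 0
  <chi_3*chi_4, chi_3> = (1/10)[1*(4)*conj(2) + 2*(-1)*conj(-1/2 + sqrt(5)/2) + 2*(-1)*conj(-sqrt(5)/2 - 1/2) + 5*(0)*conj(0)]
      = (1/10)[(8) + (1 - sqrt(5)) + (1 + sqrt(5)) + (0)] = 10/10 = 1
  <chi_3*chi_4, chi_4> = (1/10)[1*(4)*conj(2) + 2*(-1)*conj(-sqrt(5)/2 - 1/2) + 2*(-1)*conj(-1/2 + sqrt(5)/2) + 5*(0)*conj(0)]
      = (1/10)[(8) + (1 + sqrt(5)) + (1 - sqrt(5)) + (0)] = 10/10 = 1
Hence the multiplicities are chi_3: 1, chi_4: 1. Dimension check: dim(chi_3)*dim(chi_4) = 2*2 = 4 and sum (mult * dim) = 1*2 + 1*2 = 4.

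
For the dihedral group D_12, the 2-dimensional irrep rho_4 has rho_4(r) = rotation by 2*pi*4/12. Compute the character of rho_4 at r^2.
chi_{rho_4}(r^2) = 2*cos(2*pi*4*2/12) = -1

Reasoning: rho_4(r^2) is rotation by angle 2*pi*4*2/12, whose trace is 2*cos(2*pi*4*2/12) = -1.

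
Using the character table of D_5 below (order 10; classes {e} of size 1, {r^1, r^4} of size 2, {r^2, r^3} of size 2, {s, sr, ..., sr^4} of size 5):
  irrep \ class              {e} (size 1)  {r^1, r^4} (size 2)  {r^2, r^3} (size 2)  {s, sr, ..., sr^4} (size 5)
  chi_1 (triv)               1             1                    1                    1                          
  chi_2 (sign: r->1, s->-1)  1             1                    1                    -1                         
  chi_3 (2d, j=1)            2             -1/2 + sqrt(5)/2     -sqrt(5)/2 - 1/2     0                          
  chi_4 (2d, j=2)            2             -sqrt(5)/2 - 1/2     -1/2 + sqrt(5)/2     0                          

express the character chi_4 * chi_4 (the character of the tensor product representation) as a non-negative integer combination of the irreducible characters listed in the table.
chi_4 tensor chi_4 = chi_1 + chi_2 + chi_3 (all other irreducibles have multiplicity 0).

Derivation: The character of a tensor product is the pointwise product (chi_4 * chi_4)(C) = chi_4(C) * chi_4(C):
  {e}: (2)*(2), {r^1, r^4}: (-sqrt(5)/2 - 1/2)*(-sqrt(5)/2 - 1/2), {r^2, r^3}: (-1/2 + sqrt(5)/2)*(-1/2 + sqrt(5)/2), {s, sr, ..., sr^4}: (0)*(0)
so (chi_4 * chi_4) takes values
  {e} -> 4, {r^1, r^4} -> sqrt(5)/2 + 3/2, {r^2, r^3} -> 3/2 - sqrt(5)/2, {s, sr, ..., sr^4} -> 0.
Now take the inner product of this character with each irreducible chi from the table, <chi_4*chi_4, chi> = (1/10) sum_C |C| (chi_4*chi_4)(C) conj(chi(C)):
  <chi_4*chi_4, chi_1> = (1/10)[1*(4)*conj(1) + 2*(sqrt(5)/2 + 3/2)*conj(1) + 2*(3/2 - sqrt(5)/2)*conj(1) + 5*(0)*conj(1)]
      = (1/10)[(4) + (sqrt(5) + 3) + (3 - sqrt(5)) + (0)] = 10/10 = 1
  <chi_4*chi_4, chi_2> = (1/10)[1*(4)*conj(1) + 2*(sqrt(5)/2 + 3/2)*conj(1) + 2*(3/2 - sqrt(5)/2)*conj(1) + 5*(0)*conj(-1)]
      = (1/10)[(4) + (sqrt(5) + 3) + (3 - sqrt(5)) + (0)] = 10/10 = 1
  <chi_4*chi_4, chi_3> = (1/10)[1*(4)*conj(2) + 2*(sqrt(5)/2 + 3/2)*conj(-1/2 + sqrt(5)/2) + 2*(3/2 - sqrt(5)/2)*conj(-sqrt(5)/2 - 1/2) + 5*(0)*conj(0)]
      = (1/10)[(8) + (1 + sqrt(5)) + (1 - sqrt(5)) + (0)] = 10/10 = 1
  <chi_4*chi_4, chi_4> = (1/10)[1*(4)*conj(2) + 2*(sqrt(5)/2 + 3/2)*conj(-sqrt(5)/2 - 1/2) + 2*(3/2 - sqrt(5)/2)*conj(-1/2 + sqrt(5)/2) + 5*(0)*conj(0)]
      = (1/10)[(8) + (-2*sqrt(5) - 4) + (-4 + 2*sqrt(5)) + (0)] = 0/10 = 0
Hence the multiplicities are chi_1: 1, chi_2: 1, chi_3: 1. Dimension check: dim(chi_4)*dim(chi_4) = 2*2 = 4 and sum (mult * dim) = 1*1 + 1*1 + 1*2 = 4.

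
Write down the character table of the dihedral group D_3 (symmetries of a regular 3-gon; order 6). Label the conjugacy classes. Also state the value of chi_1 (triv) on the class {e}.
Conjugacy classes: {e} of size 1, {r^1, r^2} of size 2, {s, sr, ..., sr^2} of size 3.
Character table:
  irrep \ class              {e} (size 1)  {r^1, r^2} (size 2)  {s, sr, ..., sr^2} (size 3)
  chi_1 (triv)               1             1                    1                          
  chi_2 (sign: r->1, s->-1)  1             1                    -1                         
  chi_3 (2d, j=1)            2             -1                   0                          

Spot check: chi_1 (triv) on {e} = 1.

Reasoning: D_3 has order 2*3 = 6 with 3 conjugacy classes, hence 3 irreducibles. Sum of squared dims 1 + 1 + 4 = 6 = |G|. Linear characters come from the abelianisation; the 2-dimensional irreps have character r^k -> 2*cos(2*pi*j*k/3), reflections -> 0.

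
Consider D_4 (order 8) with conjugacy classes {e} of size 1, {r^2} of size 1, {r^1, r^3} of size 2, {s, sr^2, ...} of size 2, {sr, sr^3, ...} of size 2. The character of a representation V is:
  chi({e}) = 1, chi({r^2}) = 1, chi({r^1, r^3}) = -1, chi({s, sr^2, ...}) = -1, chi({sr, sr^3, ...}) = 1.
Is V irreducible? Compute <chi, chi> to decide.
Irreducible: <chi, chi> = 1.

Why: <chi, chi> = (1/|G|) sum_C |C| * |chi(C)|^2 = (1/8)[1*|1|^2 + 1*|1|^2 + 2*|-1|^2 + 2*|-1|^2 + 2*|1|^2]
  = (1/8)[(1) + (1) + (2) + (2) + (2)] = 8/8 = 1.
A character is irreducible iff <chi, chi> = 1, so this representation is irreducible.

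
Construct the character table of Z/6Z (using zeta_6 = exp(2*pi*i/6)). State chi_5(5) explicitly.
Character table of Z/6Z (irreps indexed chi_0,...,chi_5 with chi_k(m) = zeta_6^(k*m), zeta_6 = exp(2*pi*i/6)):
  irrep \ class  {0} (size 1)  {1} (size 1)    {2} (size 1)    {3} (size 1)  {4} (size 1)    {5} (size 1)  
  chi_0          1             1               1               1             1               1             
  chi_1          1             exp(I*pi/3)     exp(2*I*pi/3)   -1            exp(-2*I*pi/3)  exp(-I*pi/3)  
  chi_2          1             exp(2*I*pi/3)   exp(-2*I*pi/3)  1             exp(2*I*pi/3)   exp(-2*I*pi/3)
  chi_3          1             -1              1               -1            1               -1            
  chi_4          1             exp(-2*I*pi/3)  exp(2*I*pi/3)   1             exp(-2*I*pi/3)  exp(2*I*pi/3) 
  chi_5          1             exp(-I*pi/3)    exp(-2*I*pi/3)  -1            exp(2*I*pi/3)   exp(I*pi/3)   

Spot check: chi_5(5) = zeta_6^(5*5) = zeta_6^25 = exp(I*pi/3).

Working: Z/6Z is abelian, so all 6 irreducible complex representations are 1-dimensional. They are given by chi_k(m) = zeta_6^(k*m) for k = 0,...,5. Row orthogonality: sum_m chi_k(m) conj(chi_l(m)) = 6 * [k = l].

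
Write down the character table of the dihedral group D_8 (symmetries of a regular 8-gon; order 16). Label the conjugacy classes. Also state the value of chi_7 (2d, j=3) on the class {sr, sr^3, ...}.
Conjugacy classes: {e} of size 1, {r^4} of size 1, {r^1, r^7} of size 2, {r^2, r^6} of size 2, {r^3, r^5} of size 2, {s, sr^2, ...} of size 4, {sr, sr^3, ...} of size 4.
Character table:
  irrep \ class              {e} (size 1)  {r^4} (size 1)  {r^1, r^7} (size 2)  {r^2, r^6} (size 2)  {r^3, r^5} (size 2)  {s, sr^2, ...} (size 4)  {sr, sr^3, ...} (size 4)
  chi_1 (triv)               1             1               1                    1                    1                    1                        1                       
  chi_2 (sign: r->1, s->-1)  1             1               1                    1                    1                    -1                       -1                      
  chi_3 (r->-1, s->1)        1             1               -1                   1                    -1                   1                        -1                      
  chi_4 (r->-1, s->-1)       1             1               -1                   1                    -1                   -1                       1                       
  chi_5 (2d, j=1)            2             -2              sqrt(2)              0                    -sqrt(2)             0                        0                       
  chi_6 (2d, j=2)            2             2               0                    -2                   0                    0                        0                       
  chi_7 (2d, j=3)            2             -2              -sqrt(2)             0                    sqrt(2)              0                        0                       

Spot check: chi_7 (2d, j=3) on {sr, sr^3, ...} = 0.

Justification: D_8 has order 2*8 = 16 with 7 conjugacy classes, hence 7 irreducibles. Sum of squared dims 1 + 1 + 1 + 1 + 4 + 4 + 4 = 16 = |G|. Linear characters come from the abelianisation; the 2-dimensional irreps have character r^k -> 2*cos(2*pi*j*k/8), reflections -> 0.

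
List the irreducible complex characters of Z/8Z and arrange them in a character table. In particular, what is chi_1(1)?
Character table of Z/8Z (irreps indexed chi_0,...,chi_7 with chi_k(m) = zeta_8^(k*m), zeta_8 = exp(2*pi*i/8)):
  irrep \ class  {0} (size 1)  {1} (size 1)    {2} (size 1)  {3} (size 1)    {4} (size 1)  {5} (size 1)    {6} (size 1)  {7} (size 1)  
  chi_0          1             1               1             1               1             1               1             1             
  chi_1          1             exp(I*pi/4)     I             exp(3*I*pi/4)   -1            exp(-3*I*pi/4)  -I            exp(-I*pi/4)  
  chi_2          1             I               -1            -I              1             I               -1            -I            
  chi_3          1             exp(3*I*pi/4)   -I            exp(I*pi/4)     -1            exp(-I*pi/4)    I             exp(-3*I*pi/4)
  chi_4          1             -1              1             -1              1             -1              1             -1            
  chi_5          1             exp(-3*I*pi/4)  I             exp(-I*pi/4)    -1            exp(I*pi/4)     -I            exp(3*I*pi/4) 
  chi_6          1             -I              -1            I               1             -I              -1            I             
  chi_7          1             exp(-I*pi/4)    -I            exp(-3*I*pi/4)  -1            exp(3*I*pi/4)   I             exp(I*pi/4)   

Spot check: chi_1(1) = zeta_8^(1*1) = zeta_8^1 = exp(I*pi/4).

Proof sketch: Z/8Z is abelian, so all 8 irreducible complex representations are 1-dimensional. They are given by chi_k(m) = zeta_8^(k*m) for k = 0,...,7. Row orthogonality: sum_m chi_k(m) conj(chi_l(m)) = 8 * [k = l].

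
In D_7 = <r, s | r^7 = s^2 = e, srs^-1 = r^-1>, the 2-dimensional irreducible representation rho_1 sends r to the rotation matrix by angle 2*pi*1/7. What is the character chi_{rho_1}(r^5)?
chi_{rho_1}(r^5) = 2*cos(2*pi*1*5/7) = -2*cos(3*pi/7)

Working: rho_1(r^5) is rotation by angle 2*pi*1*5/7, whose trace is 2*cos(2*pi*1*5/7) = -2*cos(3*pi/7).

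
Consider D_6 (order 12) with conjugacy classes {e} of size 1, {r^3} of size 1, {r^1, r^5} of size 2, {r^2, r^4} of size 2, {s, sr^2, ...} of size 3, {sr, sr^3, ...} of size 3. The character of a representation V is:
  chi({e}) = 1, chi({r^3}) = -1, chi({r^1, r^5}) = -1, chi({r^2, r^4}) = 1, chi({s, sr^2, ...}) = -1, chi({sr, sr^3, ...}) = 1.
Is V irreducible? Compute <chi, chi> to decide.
Irreducible: <chi, chi> = 1.

Solution. <chi, chi> = (1/|G|) sum_C |C| * |chi(C)|^2 = (1/12)[1*|1|^2 + 1*|-1|^2 + 2*|-1|^2 + 2*|1|^2 + 3*|-1|^2 + 3*|1|^2]
  = (1/12)[(1) + (1) + (2) + (2) + (3) + (3)] = 12/12 = 1.
A character is irreducible iff <chi, chi> = 1, so this representation is irreducible.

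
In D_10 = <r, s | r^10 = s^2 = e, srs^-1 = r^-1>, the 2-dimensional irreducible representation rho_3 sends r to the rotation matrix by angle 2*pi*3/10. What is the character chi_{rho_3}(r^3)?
chi_{rho_3}(r^3) = 2*cos(2*pi*3*3/10) = 1/2 + sqrt(5)/2

Justification: rho_3(r^3) is rotation by angle 2*pi*3*3/10, whose trace is 2*cos(2*pi*3*3/10) = 1/2 + sqrt(5)/2.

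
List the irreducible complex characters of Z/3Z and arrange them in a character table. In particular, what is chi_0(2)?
Character table of Z/3Z (irreps indexed chi_0,...,chi_2 with chi_k(m) = zeta_3^(k*m), zeta_3 = exp(2*pi*i/3)):
  irrep \ class  {0} (size 1)  {1} (size 1)    {2} (size 1)  
  chi_0          1             1               1             
  chi_1          1             exp(2*I*pi/3)   exp(-2*I*pi/3)
  chi_2          1             exp(-2*I*pi/3)  exp(2*I*pi/3) 

Spot check: chi_0(2) = zeta_3^(0*2) = zeta_3^0 = 1.

Details: Z/3Z is abelian, so all 3 irreducible complex representations are 1-dimensional. They are given by chi_k(m) = zeta_3^(k*m) for k = 0,...,2. Row orthogonality: sum_m chi_k(m) conj(chi_l(m)) = 3 * [k = l].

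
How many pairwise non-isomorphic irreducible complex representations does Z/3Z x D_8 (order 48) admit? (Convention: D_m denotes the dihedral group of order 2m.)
21

Proof sketch: The number of irreducible complex representations of a finite group equals its number of conjugacy classes. For a direct product, #classes(G x H) = #classes(G) * #classes(H). Z/3Z has 3 classes (abelian), D_8 has 7 classes, so 3 * 7 = 21, so Z/3Z x D_8 (order 48) has exactly 21 irreducible complex representations.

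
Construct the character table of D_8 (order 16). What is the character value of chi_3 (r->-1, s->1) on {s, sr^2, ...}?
Conjugacy classes: {e} of size 1, {r^4} of size 1, {r^1, r^7} of size 2, {r^2, r^6} of size 2, {r^3, r^5} of size 2, {s, sr^2, ...} of size 4, {sr, sr^3, ...} of size 4.
Character table:
  irrep \ class              {e} (size 1)  {r^4} (size 1)  {r^1, r^7} (size 2)  {r^2, r^6} (size 2)  {r^3, r^5} (size 2)  {s, sr^2, ...} (size 4)  {sr, sr^3, ...} (size 4)
  chi_1 (triv)               1             1               1                    1                    1                    1                        1                       
  chi_2 (sign: r->1, s->-1)  1             1               1                    1                    1                    -1                       -1                      
  chi_3 (r->-1, s->1)        1             1               -1                   1                    -1                   1                        -1                      
  chi_4 (r->-1, s->-1)       1             1               -1                   1                    -1                   -1                       1                       
  chi_5 (2d, j=1)            2             -2              sqrt(2)              0                    -sqrt(2)             0                        0                       
  chi_6 (2d, j=2)            2             2               0                    -2                   0                    0                        0                       
  chi_7 (2d, j=3)            2             -2              -sqrt(2)             0                    sqrt(2)              0                        0                       

Spot check: chi_3 (r->-1, s->1) on {s, sr^2, ...} = 1.

Details: D_8 has order 2*8 = 16 with 7 conjugacy classes, hence 7 irreducibles. Sum of squared dims 1 + 1 + 1 + 1 + 4 + 4 + 4 = 16 = |G|. Linear characters come from the abelianisation; the 2-dimensional irreps have character r^k -> 2*cos(2*pi*j*k/8), reflections -> 0.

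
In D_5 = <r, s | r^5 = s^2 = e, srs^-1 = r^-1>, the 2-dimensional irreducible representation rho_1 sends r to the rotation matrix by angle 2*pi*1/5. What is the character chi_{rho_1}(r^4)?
chi_{rho_1}(r^4) = 2*cos(2*pi*1*4/5) = -1/2 + sqrt(5)/2

Reasoning: rho_1(r^4) is rotation by angle 2*pi*1*4/5, whose trace is 2*cos(2*pi*1*4/5) = -1/2 + sqrt(5)/2.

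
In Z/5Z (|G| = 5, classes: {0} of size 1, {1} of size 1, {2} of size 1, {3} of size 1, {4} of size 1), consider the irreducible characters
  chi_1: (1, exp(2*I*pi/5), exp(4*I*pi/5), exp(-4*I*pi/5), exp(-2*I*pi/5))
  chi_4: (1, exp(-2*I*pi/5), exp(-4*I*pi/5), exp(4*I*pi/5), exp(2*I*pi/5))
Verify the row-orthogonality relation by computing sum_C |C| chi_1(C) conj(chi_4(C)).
Sum = 0; so <chi_1, chi_4> = 0 (distinct irreducibles are orthogonal).

Justification: Compute term by term over conjugacy classes (|C| * chi_1(C) * conj(chi_4(C))):
  1*(1)*conj(1) + 1*(exp(2*I*pi/5))*conj(exp(-2*I*pi/5)) + 1*(exp(4*I*pi/5))*conj(exp(-4*I*pi/5)) + 1*(exp(-4*I*pi/5))*conj(exp(4*I*pi/5)) + 1*(exp(-2*I*pi/5))*conj(exp(2*I*pi/5))
  = (1) + (exp(4*I*pi/5)) + (exp(-2*I*pi/5)) + (exp(2*I*pi/5)) + (exp(-4*I*pi/5))
  = 0.
(Exp terms are combined using exp(i*s)*conj(exp(i*t)) = exp(i*(s-t)), and sums of them are collapsed using the identity that for every m > 1 the m distinct m-th roots of unity sum to 0, e.g. 1 + exp(2*I*pi/3) + exp(-2*I*pi/3) = 0.)
Dividing by |G| = 5 gives 0/5 = 0, matching the row-orthogonality relation <chi_1, chi_4> = [chi_1 = chi_4].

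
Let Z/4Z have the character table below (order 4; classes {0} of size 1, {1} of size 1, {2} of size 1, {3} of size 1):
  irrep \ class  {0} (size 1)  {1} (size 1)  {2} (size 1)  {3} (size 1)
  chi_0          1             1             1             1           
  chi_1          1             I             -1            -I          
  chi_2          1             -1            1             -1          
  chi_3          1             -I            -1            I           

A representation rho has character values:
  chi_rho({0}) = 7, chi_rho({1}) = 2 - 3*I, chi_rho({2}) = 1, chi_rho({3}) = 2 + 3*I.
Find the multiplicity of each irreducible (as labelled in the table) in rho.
Multiplicities: chi_0: 3, chi_1: 0, chi_2: 1, chi_3: 3.

Use <chi_rho, chi> = (1/|G|) sum_C |C| * chi_rho(C) * conj(chi(C)) with |G| = 4 for each irreducible chi in the table:
  <chi_rho, chi_0> = (1/4)[1*(7)*conj(1) + 1*(2 - 3*I)*conj(1) + 1*(1)*conj(1) + 1*(2 + 3*I)*conj(1)]
      = (1/4)[(7) + (2 - 3*I) + (1) + (2 + 3*I)] = 12/4 = 3
  <chi_rho, chi_1> = (1/4)[1*(7)*conj(1) + 1*(2 - 3*I)*conj(I) + 1*(1)*conj(-1) + 1*(2 + 3*I)*conj(-I)]
      = (1/4)[(7) + (-3 - 2*I) + (-1) + (-3 + 2*I)] = 0/4 = 0
  <chi_rho, chi_2> = (1/4)[1*(7)*conj(1) + 1*(2 - 3*I)*conj(-1) + 1*(1)*conj(1) + 1*(2 + 3*I)*conj(-1)]
      = (1/4)[(7) + (-2 + 3*I) + (1) + (-2 - 3*I)] = 4/4 = 1
  <chi_rho, chi_3> = (1/4)[1*(7)*conj(1) + 1*(2 - 3*I)*conj(-I) + 1*(1)*conj(-1) + 1*(2 + 3*I)*conj(I)]
      = (1/4)[(7) + (3 + 2*I) + (-1) + (3 - 2*I)] = 12/4 = 3
(Exp terms are combined using exp(i*s)*conj(exp(i*t)) = exp(i*(s-t)), and sums of them are collapsed using the identity that for every m > 1 the m distinct m-th roots of unity sum to 0, e.g. 1 + exp(2*I*pi/3) + exp(-2*I*pi/3) = 0.)
Dimension check: dim(rho) = sum (mult * dim) = 3*1 + 0*1 + 1*1 + 3*1 = 7 = chi_rho(e) = 7.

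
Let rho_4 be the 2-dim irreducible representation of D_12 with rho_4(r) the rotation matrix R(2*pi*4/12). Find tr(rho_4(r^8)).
chi_{rho_4}(r^8) = 2*cos(2*pi*4*8/12) = -1

Solution. rho_4(r^8) is rotation by angle 2*pi*4*8/12, whose trace is 2*cos(2*pi*4*8/12) = -1.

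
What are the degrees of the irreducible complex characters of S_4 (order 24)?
Dimensions: 1, 1, 2, 3, 3

Argument: There are 5 irreducibles (= number of conjugacy classes). Their dimensions d_i satisfy sum d_i^2 = |G| = 24: 1 + 1 + 4 + 9 + 9 = 24.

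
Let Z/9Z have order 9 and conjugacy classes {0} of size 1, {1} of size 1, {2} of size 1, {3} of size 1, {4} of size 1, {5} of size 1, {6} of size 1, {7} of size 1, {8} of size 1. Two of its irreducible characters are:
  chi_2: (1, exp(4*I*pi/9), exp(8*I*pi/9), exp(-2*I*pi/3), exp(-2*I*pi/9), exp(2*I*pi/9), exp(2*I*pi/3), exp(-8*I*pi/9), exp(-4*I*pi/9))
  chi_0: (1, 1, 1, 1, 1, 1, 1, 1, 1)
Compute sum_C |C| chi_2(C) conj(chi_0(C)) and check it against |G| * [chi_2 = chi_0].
Sum = 0; so <chi_2, chi_0> = 0 (distinct irreducibles are orthogonal).

Proof sketch: Compute term by term over conjugacy classes (|C| * chi_2(C) * conj(chi_0(C))):
  1*(1)*conj(1) + 1*(exp(4*I*pi/9))*conj(1) + 1*(exp(8*I*pi/9))*conj(1) + 1*(exp(-2*I*pi/3))*conj(1) + 1*(exp(-2*I*pi/9))*conj(1) + 1*(exp(2*I*pi/9))*conj(1) + 1*(exp(2*I*pi/3))*conj(1) + 1*(exp(-8*I*pi/9))*conj(1) + 1*(exp(-4*I*pi/9))*conj(1)
  = (1) + (exp(4*I*pi/9)) + (exp(8*I*pi/9)) + (exp(-2*I*pi/3)) + (exp(-2*I*pi/9)) + (exp(2*I*pi/9)) + (exp(2*I*pi/3)) + (exp(-8*I*pi/9)) + (exp(-4*I*pi/9))
  = 0.
(Exp terms are combined using exp(i*s)*conj(exp(i*t)) = exp(i*(s-t)), and sums of them are collapsed using the identity that for every m > 1 the m distinct m-th roots of unity sum to 0, e.g. 1 + exp(2*I*pi/3) + exp(-2*I*pi/3) = 0.)
Dividing by |G| = 9 gives 0/9 = 0, matching the row-orthogonality relation <chi_2, chi_0> = [chi_2 = chi_0].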